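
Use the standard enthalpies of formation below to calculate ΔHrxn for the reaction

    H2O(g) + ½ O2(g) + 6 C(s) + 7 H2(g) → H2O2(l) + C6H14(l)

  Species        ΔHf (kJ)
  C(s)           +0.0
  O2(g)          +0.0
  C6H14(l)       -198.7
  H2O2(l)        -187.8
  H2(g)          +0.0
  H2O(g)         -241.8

Products: 1·(-187.8) + 1·(-198.7) = -386.5
Reactants: 1·(-241.8) + 1/2·(+0.0) + 6·(+0.0) + 7·(+0.0) = -241.8
ΔHrxn = (-386.5) − (-241.8) = -144.7 kJ

ΔHrxn = -144.7 kJ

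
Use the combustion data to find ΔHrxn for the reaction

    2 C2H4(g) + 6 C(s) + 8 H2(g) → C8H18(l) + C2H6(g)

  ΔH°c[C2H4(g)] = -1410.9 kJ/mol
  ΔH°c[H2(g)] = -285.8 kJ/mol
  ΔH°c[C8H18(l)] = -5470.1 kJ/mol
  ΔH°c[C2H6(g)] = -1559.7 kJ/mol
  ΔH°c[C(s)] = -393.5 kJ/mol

ΔHrxn = -439.4 kJ/mol

With combustion enthalpies, reactants minus products:
= [2·(-1410.9) + 6·(-393.5) + 8·(-285.8)] − [1·(-5470.1) + 1·(-1559.7)]
= -439.4 kJ/mol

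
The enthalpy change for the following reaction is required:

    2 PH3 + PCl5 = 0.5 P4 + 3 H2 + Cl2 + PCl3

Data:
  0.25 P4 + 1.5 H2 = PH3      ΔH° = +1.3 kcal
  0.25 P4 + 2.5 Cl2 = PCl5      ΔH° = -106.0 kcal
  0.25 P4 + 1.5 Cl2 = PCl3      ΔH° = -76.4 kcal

equation 1 reversed and × 2 (PH3 must end up as a reactant; ×2 to match 2 PH3 in the target): (-2)·(+1.3) = -2.6 kcal
equation 2 reversed (PCl5 must end up as a reactant): +106.0 kcal
equation 3 as written (PCl3 already on the product side): -76.4 kcal
ΔH° = (-2.6) + (+106.0) + (-76.4) = 27.0 kcal

ΔH° = 27.0 kcal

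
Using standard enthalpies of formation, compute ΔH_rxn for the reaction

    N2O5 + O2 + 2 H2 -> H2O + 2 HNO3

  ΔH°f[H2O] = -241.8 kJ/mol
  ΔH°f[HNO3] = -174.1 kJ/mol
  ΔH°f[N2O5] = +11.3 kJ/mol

ΔH°rxn = Σ nΔHf°(products) − Σ nΔHf°(reactants).
Products: 1·(-241.8) + 2·(-174.1) = -590.0
Reactants: 1·(+11.3) + 1·(+0.0) + 2·(+0.0) = +11.3
ΔH_rxn = (-590.0) − (+11.3) = -601.3 kJ/mol

ΔH_rxn = -601.3 kJ/mol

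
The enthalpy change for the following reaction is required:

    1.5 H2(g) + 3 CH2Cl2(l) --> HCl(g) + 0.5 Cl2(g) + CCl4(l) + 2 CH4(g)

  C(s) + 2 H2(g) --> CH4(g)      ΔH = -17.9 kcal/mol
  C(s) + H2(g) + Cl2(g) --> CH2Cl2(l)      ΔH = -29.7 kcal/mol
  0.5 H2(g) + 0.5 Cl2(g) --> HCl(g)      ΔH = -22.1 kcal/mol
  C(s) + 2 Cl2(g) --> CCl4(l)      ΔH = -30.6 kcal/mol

equation 1 × 2: (2)·(-17.9) = -35.8 kcal/mol
equation 2 reversed and × 3: (-3)·(-29.7) = +89.1 kcal/mol
equation 3 as written: -22.1 kcal/mol
equation 4 as written: -30.6 kcal/mol
ΔH = (2)·(-17.9) + (-3)·(-29.7) + (1)·(-22.1) + (1)·(-30.6) = 0.6 kcal/mol

ΔH = 0.6 kcal/mol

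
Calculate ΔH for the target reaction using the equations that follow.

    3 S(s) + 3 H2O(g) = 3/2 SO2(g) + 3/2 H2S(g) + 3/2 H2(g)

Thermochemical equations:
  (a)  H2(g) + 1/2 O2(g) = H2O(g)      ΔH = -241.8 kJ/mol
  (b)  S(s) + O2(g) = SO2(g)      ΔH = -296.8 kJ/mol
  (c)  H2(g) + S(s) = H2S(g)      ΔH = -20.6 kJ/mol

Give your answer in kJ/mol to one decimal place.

(a) reversed and × 3: (-3)·(-241.8) = +725.4 kJ/mol
(b) × 3/2: (3/2)·(-296.8) = -445.2 kJ/mol
(c) × 3/2: (3/2)·(-20.6) = -30.9 kJ/mol
ΔH = (+725.4) + (-445.2) + (-30.9) = 249.3 kJ/mol

ΔH = 249.3 kJ/mol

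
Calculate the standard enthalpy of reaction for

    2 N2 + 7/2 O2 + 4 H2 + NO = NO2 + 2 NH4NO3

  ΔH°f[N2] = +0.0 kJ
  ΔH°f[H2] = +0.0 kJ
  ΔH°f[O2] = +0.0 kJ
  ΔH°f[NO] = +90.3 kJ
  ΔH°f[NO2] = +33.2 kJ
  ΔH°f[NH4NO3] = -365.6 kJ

ΔH°rxn = Σ nΔHf°(products) − Σ nΔHf°(reactants).
Products: 1·(+33.2) + 2·(-365.6) = -698.0
Reactants: 2·(+0.0) + 7/2·(+0.0) + 4·(+0.0) + 1·(+90.3) = +90.3
ΔHrxn = (-698.0) − (+90.3) = -788.3 kJ

ΔHrxn = -788.3 kJ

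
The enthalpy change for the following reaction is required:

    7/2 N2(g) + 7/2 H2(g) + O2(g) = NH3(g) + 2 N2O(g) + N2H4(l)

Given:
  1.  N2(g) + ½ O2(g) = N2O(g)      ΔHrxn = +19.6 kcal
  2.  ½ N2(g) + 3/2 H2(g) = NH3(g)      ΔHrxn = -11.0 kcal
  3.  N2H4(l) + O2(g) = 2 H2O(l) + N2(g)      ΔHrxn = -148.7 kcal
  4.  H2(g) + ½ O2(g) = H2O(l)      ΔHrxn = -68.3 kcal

ΔHrxn = 40.3 kcal

eq. 1 × 2: (2)·(+19.6) = +39.2 kcal
eq. 2 as written: -11.0 kcal
eq. 3 reversed: +148.7 kcal
eq. 4 × 2: (2)·(-68.3) = -136.6 kcal
ΔHrxn = (2)·(+19.6) + (1)·(-11.0) + (-1)·(-148.7) + (2)·(-68.3) = 40.3 kcal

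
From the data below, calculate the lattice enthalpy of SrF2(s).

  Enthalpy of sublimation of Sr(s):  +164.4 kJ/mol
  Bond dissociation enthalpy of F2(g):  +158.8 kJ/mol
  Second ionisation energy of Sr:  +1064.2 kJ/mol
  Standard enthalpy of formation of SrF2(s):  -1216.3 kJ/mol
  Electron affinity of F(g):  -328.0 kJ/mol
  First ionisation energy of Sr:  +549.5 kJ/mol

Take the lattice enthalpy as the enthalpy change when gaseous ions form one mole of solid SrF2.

U = -2497.2 kJ/mol

ΔHf° = 1·ΔHsub + 1·(ΣIE) + 1·D(F2) + 2·EA + U
-1216.3 = 1·(+164.4) + 1·(+1613.7) + 1·(+158.8) + 2·(-328.0) + U
U = -1216.3 − (+1280.9) = -2497.2 kJ/mol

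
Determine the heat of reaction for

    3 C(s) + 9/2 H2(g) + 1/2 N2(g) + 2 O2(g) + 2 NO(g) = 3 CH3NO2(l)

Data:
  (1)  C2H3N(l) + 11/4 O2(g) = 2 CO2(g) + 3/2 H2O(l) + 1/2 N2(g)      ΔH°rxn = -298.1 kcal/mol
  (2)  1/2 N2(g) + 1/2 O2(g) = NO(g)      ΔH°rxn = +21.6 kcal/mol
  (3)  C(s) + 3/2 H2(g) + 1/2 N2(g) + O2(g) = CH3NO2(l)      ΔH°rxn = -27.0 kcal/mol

(1): not needed.
(2) reversed and × 2: (-2)·(+21.6) = -43.2 kcal/mol
(3) × 3: (3)·(-27.0) = -81.0 kcal/mol
Since enthalpy is a state function, ΔH°rxn = (-2)·(+21.6) + (3)·(-27.0) = -124.2 kcal/mol

ΔH°rxn = -124.2 kcal/mol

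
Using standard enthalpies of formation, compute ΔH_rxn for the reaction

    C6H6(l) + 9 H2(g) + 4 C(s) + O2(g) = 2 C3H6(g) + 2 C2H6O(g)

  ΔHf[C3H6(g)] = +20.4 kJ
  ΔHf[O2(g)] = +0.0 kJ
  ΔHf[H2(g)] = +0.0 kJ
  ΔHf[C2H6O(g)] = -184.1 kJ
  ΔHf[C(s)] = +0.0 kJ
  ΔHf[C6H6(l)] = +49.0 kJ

Products: 2·(+20.4) + 2·(-184.1) = -327.4
Reactants: 1·(+49.0) + 9·(+0.0) + 4·(+0.0) + 1·(+0.0) = +49.0
ΔH_rxn = (-327.4) − (+49.0) = -376.4 kJ

ΔH_rxn = -376.4 kJ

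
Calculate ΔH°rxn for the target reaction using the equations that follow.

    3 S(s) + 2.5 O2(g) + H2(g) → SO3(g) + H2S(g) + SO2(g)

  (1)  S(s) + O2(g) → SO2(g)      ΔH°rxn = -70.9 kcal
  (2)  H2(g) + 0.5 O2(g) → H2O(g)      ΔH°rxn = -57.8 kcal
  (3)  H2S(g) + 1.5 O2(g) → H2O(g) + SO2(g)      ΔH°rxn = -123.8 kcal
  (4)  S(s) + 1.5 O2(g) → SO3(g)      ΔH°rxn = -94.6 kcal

(1) × 2: (2)·(-70.9) = -141.8 kcal
(2) as written: -57.8 kcal
(3) reversed: +123.8 kcal
(4) as written: -94.6 kcal
Combining the equations, ΔH°rxn = (2)·(-70.9) + (1)·(-57.8) + (-1)·(-123.8) + (1)·(-94.6) = -170.4 kcal

ΔH°rxn = -170.4 kcal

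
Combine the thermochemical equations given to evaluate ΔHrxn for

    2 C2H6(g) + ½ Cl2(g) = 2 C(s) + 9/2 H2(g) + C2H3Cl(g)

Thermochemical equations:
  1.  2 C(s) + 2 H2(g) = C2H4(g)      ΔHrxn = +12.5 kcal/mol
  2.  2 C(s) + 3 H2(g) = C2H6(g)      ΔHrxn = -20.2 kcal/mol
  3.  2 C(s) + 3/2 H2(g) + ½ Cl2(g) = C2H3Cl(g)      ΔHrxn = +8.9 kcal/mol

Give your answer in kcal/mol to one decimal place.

ΔHrxn = 49.3 kcal/mol

eq. 1: not needed.
eq. 2 reversed and × 2: (-2)·(-20.2) = +40.4 kcal/mol
eq. 3 as written: +8.9 kcal/mol
Since enthalpy is a state function, ΔHrxn = (-2)·(-20.2) + (1)·(+8.9) = 49.3 kcal/mol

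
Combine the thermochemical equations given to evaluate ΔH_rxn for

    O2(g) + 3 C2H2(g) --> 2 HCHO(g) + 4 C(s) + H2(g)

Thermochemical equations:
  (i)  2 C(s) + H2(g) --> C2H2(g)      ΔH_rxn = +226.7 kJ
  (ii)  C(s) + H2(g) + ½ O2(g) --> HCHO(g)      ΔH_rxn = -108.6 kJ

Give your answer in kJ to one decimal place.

(i) reversed and × 3: (-3)·(+226.7) = -680.1 kJ
(ii) × 2: (2)·(-108.6) = -217.2 kJ
ΔH_rxn = (-3)·(+226.7) + (2)·(-108.6) = -897.3 kJ

ΔH_rxn = -897.3 kJ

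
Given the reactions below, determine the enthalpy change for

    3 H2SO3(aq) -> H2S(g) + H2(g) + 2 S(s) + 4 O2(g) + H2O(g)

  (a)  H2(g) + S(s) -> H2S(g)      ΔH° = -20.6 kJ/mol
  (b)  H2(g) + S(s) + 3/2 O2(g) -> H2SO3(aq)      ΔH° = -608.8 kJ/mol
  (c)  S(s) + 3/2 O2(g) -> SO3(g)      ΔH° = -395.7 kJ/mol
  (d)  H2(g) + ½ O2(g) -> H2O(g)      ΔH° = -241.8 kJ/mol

(a) as written (H2S(g) already on the product side): -20.6 kJ/mol
(b) reversed and × 3 (H2SO3(aq) must end up as a reactant; ×3 to match 3 H2SO3(aq) in the target): (-3)·(-608.8) = +1826.4 kJ/mol
(c): not needed (SO3(g) appears nowhere else).
(d) as written (H2O(g) already on the product side): -241.8 kJ/mol
By Hess's law, ΔH° = (1)·(-20.6) + (-3)·(-608.8) + (1)·(-241.8) = 1564.0 kJ/mol

ΔH° = 1564.0 kJ/mol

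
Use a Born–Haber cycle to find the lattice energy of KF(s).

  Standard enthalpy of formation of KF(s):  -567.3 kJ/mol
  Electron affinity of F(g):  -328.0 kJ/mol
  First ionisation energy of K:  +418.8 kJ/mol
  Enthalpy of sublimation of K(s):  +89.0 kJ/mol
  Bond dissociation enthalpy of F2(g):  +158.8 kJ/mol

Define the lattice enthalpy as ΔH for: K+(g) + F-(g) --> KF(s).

U = -826.5 kJ/mol

ΔHf° = 1·ΔHsub + 1·(ΣIE) + 1/2·D(F2) + 1·EA + U
-567.3 = 1·(+89.0) + 1·(+418.8) + 1/2·(+158.8) + 1·(-328.0) + U
U = -567.3 − (+259.2) = -826.5 kJ/mol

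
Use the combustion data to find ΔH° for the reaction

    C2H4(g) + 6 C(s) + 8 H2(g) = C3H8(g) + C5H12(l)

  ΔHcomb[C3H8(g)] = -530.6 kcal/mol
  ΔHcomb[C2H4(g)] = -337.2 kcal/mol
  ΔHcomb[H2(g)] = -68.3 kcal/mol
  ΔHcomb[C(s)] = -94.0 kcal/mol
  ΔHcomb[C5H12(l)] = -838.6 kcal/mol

With combustion enthalpies, reactants minus products:
= [1·(-337.2) + 6·(-94.0) + 8·(-68.3)] − [1·(-530.6) + 1·(-838.6)]
= -78.4 kcal/mol

ΔH° = -78.4 kcal/mol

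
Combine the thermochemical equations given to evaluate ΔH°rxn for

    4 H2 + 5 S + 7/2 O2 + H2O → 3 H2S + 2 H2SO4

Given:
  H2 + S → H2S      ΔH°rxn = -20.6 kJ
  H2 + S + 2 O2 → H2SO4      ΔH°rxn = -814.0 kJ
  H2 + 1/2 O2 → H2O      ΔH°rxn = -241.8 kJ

equation 1 × 3 (×3 to match 3 H2S in the target): (3)·(-20.6) = -61.8 kJ
equation 2 × 2 (×2 to match 2 H2SO4 in the target): (2)·(-814.0) = -1628.0 kJ
equation 3 reversed (reverse to put H2O on the reactant side): +241.8 kJ
ΔH°rxn = (-61.8) + (-1628.0) + (+241.8) = -1448.0 kJ

ΔH°rxn = -1448.0 kJ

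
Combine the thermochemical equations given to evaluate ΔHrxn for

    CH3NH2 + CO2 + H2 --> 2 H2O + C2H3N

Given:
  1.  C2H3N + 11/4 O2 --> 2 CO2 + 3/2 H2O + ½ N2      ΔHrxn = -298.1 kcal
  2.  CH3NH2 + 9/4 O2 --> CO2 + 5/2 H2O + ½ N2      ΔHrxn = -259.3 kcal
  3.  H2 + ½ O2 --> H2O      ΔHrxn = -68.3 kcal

ΔHrxn = -29.5 kcal

eq. 1 reversed (reverse to put C2H3N on the product side): +298.1 kcal
eq. 2 as written (CH3NH2 already on the reactant side): -259.3 kcal
eq. 3 as written (H2 already on the reactant side): -68.3 kcal
ΔHrxn = (+298.1) + (-259.3) + (-68.3) = -29.5 kcal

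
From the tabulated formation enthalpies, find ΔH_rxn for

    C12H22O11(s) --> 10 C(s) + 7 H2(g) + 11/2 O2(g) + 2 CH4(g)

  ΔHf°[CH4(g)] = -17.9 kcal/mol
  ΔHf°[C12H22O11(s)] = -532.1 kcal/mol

ΔH_rxn = 496.3 kcal/mol

ΔH°rxn = Σ nΔHf°(products) − Σ nΔHf°(reactants).
Products: 10·(+0.0) + 7·(+0.0) + 11/2·(+0.0) + 2·(-17.9) = -35.8
Reactants: 1·(-532.1) = -532.1
ΔH_rxn = (-35.8) − (-532.1) = 496.3 kcal/mol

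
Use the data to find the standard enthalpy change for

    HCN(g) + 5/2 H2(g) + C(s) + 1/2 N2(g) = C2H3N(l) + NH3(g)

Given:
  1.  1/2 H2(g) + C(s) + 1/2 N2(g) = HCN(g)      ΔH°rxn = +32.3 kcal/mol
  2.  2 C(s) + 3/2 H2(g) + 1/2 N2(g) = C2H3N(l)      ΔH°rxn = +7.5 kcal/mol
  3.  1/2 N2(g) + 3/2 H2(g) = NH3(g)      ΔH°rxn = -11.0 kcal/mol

ΔH°rxn = -35.8 kcal/mol

eq. 1 reversed (HCN(g) must end up as a reactant): -32.3 kcal/mol
eq. 2 as written (C2H3N(l) already on the product side): +7.5 kcal/mol
eq. 3 as written (NH3(g) already on the product side): -11.0 kcal/mol
ΔH°rxn = (-1)·(+32.3) + (1)·(+7.5) + (1)·(-11.0) = -35.8 kcal/mol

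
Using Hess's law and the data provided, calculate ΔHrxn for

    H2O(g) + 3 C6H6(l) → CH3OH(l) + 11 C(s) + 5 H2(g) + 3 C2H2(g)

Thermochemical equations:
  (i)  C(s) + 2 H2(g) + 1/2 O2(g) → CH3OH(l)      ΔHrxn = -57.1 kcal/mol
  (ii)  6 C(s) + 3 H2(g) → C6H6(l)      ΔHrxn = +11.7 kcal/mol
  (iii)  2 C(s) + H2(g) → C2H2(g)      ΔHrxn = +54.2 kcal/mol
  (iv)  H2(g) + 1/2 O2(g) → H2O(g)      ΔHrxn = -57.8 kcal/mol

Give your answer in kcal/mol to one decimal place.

ΔHrxn = 128.2 kcal/mol

(i) as written (CH3OH(l) already on the product side): -57.1 kcal/mol
(ii) reversed and × 3 (C6H6(l) must end up as a reactant; ×3 to match 3 C6H6(l) in the target): (-3)·(+11.7) = -35.1 kcal/mol
(iii) × 3 (scale by 3 for the 3 C2H2(g)): (3)·(+54.2) = +162.6 kcal/mol
(iv) reversed (H2O(g) must end up as a reactant): +57.8 kcal/mol
ΔHrxn = (-57.1) + (-35.1) + (+162.6) + (+57.8) = 128.2 kcal/mol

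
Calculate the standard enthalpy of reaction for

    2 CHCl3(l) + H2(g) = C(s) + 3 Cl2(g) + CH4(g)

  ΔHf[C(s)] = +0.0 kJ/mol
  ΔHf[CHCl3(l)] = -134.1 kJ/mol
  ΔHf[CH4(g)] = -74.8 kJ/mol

ΔHrxn = 193.4 kJ/mol

Products: 1·(+0.0) + 3·(+0.0) + 1·(-74.8) = -74.8
Reactants: 2·(-134.1) + 1·(+0.0) = -268.2
ΔHrxn = (-74.8) − (-268.2) = 193.4 kJ/mol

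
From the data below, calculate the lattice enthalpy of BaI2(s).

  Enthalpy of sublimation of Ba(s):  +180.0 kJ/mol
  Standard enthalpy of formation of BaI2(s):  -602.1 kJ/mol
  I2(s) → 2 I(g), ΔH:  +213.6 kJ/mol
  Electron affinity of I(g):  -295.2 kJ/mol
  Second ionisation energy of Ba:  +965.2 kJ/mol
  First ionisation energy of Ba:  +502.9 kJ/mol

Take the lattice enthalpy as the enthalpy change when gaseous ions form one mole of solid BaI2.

U = -1873.4 kJ/mol

ΔHf° = 1·ΔHsub + 1·(ΣIE) + 1·D(I2) + 2·EA + U
-602.1 = 1·(+180.0) + 1·(+1468.1) + 1·(+213.6) + 2·(-295.2) + U
U = -602.1 − (+1271.3) = -1873.4 kJ/mol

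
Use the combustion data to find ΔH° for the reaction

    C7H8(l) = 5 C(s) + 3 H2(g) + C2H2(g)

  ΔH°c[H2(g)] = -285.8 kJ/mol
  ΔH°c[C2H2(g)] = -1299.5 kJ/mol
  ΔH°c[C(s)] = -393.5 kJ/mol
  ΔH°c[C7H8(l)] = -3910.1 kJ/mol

ΔH° = 214.3 kJ/mol

With combustion enthalpies, reactants minus products:
= [1·(-3910.1)] − [5·(-393.5) + 3·(-285.8) + 1·(-1299.5)]
= 214.3 kJ/mol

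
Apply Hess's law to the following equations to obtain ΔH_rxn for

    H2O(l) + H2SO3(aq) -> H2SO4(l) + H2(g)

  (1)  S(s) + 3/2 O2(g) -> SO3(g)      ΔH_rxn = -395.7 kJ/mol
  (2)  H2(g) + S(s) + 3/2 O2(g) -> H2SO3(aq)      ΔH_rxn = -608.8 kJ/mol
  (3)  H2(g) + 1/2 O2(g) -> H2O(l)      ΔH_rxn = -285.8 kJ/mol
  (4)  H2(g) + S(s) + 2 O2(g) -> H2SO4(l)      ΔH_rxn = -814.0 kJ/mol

ΔH_rxn = 80.6 kJ/mol

(1): not needed (SO3(g) appears nowhere else).
(2) reversed (reverse to put H2SO3(aq) on the reactant side): +608.8 kJ/mol
(3) reversed (H2O(l) must end up as a reactant): +285.8 kJ/mol
(4) as written (H2SO4(l) already on the product side): -814.0 kJ/mol
By Hess's law, ΔH_rxn = (+608.8) + (+285.8) + (-814.0) = 80.6 kJ/mol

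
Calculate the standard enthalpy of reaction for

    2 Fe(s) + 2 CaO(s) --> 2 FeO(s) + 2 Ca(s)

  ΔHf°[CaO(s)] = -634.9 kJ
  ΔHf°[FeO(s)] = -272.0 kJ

ΔH°rxn = Σ nΔHf°(products) − Σ nΔHf°(reactants).
Products: 2·(-272.0) + 2·(+0.0) = -544.0
Reactants: 2·(+0.0) + 2·(-634.9) = -1269.8
ΔHrxn = (-544.0) − (-1269.8) = 725.8 kJ

ΔHrxn = 725.8 kJ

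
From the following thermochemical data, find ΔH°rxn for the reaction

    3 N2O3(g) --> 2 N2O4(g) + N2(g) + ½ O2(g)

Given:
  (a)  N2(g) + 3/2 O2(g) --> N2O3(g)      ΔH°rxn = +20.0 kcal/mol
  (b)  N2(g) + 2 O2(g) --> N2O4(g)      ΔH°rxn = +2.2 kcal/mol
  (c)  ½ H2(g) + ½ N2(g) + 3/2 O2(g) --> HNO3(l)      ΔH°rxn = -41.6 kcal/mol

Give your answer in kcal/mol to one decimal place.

(a) reversed and × 3 (N2O3(g) must end up as a reactant; scale by 3 for the 3 N2O3(g)): (-3)·(+20.0) = -60.0 kcal/mol
(b) × 2 (scale by 2 for the 2 N2O4(g)): (2)·(+2.2) = +4.4 kcal/mol
(c): not needed (H2(g) appears nowhere else).
Combining the equations, ΔH°rxn = (-60.0) + (+4.4) = -55.6 kcal/mol

ΔH°rxn = -55.6 kcal/mol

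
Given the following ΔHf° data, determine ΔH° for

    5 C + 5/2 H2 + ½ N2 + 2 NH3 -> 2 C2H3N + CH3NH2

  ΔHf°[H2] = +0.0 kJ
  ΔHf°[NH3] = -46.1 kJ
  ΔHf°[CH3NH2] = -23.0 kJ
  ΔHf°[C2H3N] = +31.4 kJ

Products: 2·(+31.4) + 1·(-23.0) = +39.8
Reactants: 5·(+0.0) + 5/2·(+0.0) + 1/2·(+0.0) + 2·(-46.1) = -92.2
ΔH° = (+39.8) − (-92.2) = 132.0 kJ

ΔH° = 132.0 kJ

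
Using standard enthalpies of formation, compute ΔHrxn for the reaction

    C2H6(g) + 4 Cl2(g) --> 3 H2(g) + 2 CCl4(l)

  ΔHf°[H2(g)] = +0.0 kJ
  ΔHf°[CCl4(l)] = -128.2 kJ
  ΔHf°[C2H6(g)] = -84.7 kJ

ΔHrxn = -171.7 kJ

Products: 3·(+0.0) + 2·(-128.2) = -256.4
Reactants: 1·(-84.7) + 4·(+0.0) = -84.7
ΔHrxn = (-256.4) − (-84.7) = -171.7 kJ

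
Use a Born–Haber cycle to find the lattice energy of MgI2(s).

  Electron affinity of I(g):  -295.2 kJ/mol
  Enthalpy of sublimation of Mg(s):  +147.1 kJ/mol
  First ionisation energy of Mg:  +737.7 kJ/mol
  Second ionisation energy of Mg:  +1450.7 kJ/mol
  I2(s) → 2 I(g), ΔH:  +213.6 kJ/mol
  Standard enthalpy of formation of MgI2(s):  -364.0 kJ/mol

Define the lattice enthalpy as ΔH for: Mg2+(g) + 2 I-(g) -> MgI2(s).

ΔHf° = 1·ΔHsub + 1·(ΣIE) + 1·D(I2) + 2·EA + U
-364.0 = 1·(+147.1) + 1·(+2188.4) + 1·(+213.6) + 2·(-295.2) + U
U = -364.0 − (+1958.7) = -2322.7 kJ/mol

U = -2322.7 kJ/mol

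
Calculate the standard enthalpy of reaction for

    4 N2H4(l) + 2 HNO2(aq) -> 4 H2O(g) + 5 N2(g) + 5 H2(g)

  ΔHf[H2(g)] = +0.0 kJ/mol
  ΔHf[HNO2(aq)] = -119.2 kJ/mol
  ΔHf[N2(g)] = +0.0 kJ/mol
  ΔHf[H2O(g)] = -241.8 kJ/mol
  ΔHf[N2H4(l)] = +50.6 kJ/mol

ΔHrxn = -931.2 kJ/mol

ΔH°rxn = Σ nΔHf°(products) − Σ nΔHf°(reactants).
Products: 4·(-241.8) + 5·(+0.0) + 5·(+0.0) = -967.2
Reactants: 4·(+50.6) + 2·(-119.2) = -36.0
ΔHrxn = (-967.2) − (-36.0) = -931.2 kJ/mol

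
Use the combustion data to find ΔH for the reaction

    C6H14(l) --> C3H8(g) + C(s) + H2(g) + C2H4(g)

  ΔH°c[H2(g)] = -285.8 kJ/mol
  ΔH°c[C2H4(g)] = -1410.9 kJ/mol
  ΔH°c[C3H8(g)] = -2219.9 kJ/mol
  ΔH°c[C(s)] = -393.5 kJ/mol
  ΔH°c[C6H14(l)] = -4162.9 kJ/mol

Using ΔH = Σ nΔHc°(reactants) − Σ nΔHc°(products):
= [1·(-4162.9)] − [1·(-2219.9) + 1·(-393.5) + 1·(-285.8) + 1·(-1410.9)]
= 147.2 kJ/mol

ΔH = 147.2 kJ/mol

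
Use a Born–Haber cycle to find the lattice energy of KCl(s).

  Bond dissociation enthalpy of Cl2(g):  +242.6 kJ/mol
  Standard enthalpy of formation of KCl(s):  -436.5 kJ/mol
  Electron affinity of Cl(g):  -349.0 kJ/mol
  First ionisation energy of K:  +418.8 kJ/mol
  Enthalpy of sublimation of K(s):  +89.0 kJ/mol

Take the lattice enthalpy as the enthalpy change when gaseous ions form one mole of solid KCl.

U = -716.6 kJ/mol

ΔHf° = 1·ΔHsub + 1·(ΣIE) + 1/2·D(Cl2) + 1·EA + U
-436.5 = 1·(+89.0) + 1·(+418.8) + 1/2·(+242.6) + 1·(-349.0) + U
U = -436.5 − (+280.1) = -716.6 kJ/mol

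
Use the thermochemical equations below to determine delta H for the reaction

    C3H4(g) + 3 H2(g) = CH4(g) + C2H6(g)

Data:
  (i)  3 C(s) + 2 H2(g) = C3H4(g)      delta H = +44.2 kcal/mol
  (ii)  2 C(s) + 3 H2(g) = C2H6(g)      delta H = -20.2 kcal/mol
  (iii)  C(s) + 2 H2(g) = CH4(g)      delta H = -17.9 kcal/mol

delta H = -82.3 kcal/mol

(i) reversed: -44.2 kcal/mol
(ii) as written: -20.2 kcal/mol
(iii) as written: -17.9 kcal/mol
Combining the equations, delta H = (-1)·(+44.2) + (1)·(-20.2) + (1)·(-17.9) = -82.3 kcal/mol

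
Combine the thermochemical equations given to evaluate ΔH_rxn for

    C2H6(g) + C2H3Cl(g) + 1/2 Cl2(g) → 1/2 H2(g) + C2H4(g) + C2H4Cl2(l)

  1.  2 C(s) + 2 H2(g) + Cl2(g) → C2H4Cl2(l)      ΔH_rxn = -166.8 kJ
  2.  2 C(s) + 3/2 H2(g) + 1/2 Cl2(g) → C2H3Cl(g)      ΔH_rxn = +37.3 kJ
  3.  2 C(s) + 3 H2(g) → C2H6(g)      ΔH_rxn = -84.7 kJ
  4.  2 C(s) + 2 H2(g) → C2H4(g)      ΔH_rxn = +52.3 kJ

eq. 1 as written: -166.8 kJ
eq. 2 reversed: -37.3 kJ
eq. 3 reversed: +84.7 kJ
eq. 4 as written: +52.3 kJ
ΔH_rxn = (-166.8) + (-37.3) + (+84.7) + (+52.3) = -67.1 kJ

ΔH_rxn = -67.1 kJ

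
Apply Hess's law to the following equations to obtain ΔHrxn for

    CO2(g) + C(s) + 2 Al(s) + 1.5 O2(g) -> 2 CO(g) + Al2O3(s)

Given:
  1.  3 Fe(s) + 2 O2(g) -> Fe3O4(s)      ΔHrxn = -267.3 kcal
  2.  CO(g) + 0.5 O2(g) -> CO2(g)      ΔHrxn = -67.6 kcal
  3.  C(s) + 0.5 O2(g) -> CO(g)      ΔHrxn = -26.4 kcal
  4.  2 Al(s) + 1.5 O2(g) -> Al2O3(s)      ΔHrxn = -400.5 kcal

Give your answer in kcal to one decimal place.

eq. 1: not needed (Fe(s) appears nowhere else).
eq. 2 reversed (CO2(g) must end up as a reactant): +67.6 kcal
eq. 3 as written (C(s) already on the reactant side): -26.4 kcal
eq. 4 as written (Al2O3(s) already on the product side): -400.5 kcal
Combining the equations, ΔHrxn = (+67.6) + (-26.4) + (-400.5) = -359.3 kcal

ΔHrxn = -359.3 kcal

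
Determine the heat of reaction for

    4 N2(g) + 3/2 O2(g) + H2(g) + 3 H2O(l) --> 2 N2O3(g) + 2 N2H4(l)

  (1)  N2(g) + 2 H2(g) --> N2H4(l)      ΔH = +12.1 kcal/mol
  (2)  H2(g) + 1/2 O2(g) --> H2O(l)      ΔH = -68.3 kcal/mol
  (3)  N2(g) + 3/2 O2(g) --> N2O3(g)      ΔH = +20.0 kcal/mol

(1) × 2 (×2 to match 2 N2H4(l) in the target): (2)·(+12.1) = +24.2 kcal/mol
(2) reversed and × 3 (H2O(l) must end up as a reactant; ×3 to match 3 H2O(l) in the target): (-3)·(-68.3) = +204.9 kcal/mol
(3) × 2 (×2 to match 2 N2O3(g) in the target): (2)·(+20.0) = +40.0 kcal/mol
By Hess's law, ΔH = (+24.2) + (+204.9) + (+40.0) = 269.1 kcal/mol

ΔH = 269.1 kcal/mol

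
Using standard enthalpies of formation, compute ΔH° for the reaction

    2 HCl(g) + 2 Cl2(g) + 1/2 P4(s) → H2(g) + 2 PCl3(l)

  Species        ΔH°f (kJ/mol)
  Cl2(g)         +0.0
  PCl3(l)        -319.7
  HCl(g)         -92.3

ΔH° = -454.8 kJ/mol

ΔH°rxn = Σ nΔHf°(products) − Σ nΔHf°(reactants).
Products: 1·(+0.0) + 2·(-319.7) = -639.4
Reactants: 2·(-92.3) + 2·(+0.0) + 1/2·(+0.0) = -184.6
ΔH° = (-639.4) − (-184.6) = -454.8 kJ/mol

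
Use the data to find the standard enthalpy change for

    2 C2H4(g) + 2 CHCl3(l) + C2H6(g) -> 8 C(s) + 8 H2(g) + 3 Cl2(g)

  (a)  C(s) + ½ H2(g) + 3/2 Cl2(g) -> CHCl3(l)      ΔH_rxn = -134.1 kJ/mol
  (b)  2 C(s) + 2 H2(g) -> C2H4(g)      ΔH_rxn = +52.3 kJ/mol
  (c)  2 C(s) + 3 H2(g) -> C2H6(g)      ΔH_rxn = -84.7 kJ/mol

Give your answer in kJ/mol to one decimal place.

ΔH_rxn = 248.3 kJ/mol

(a) reversed and × 2: (-2)·(-134.1) = +268.2 kJ/mol
(b) reversed and × 2: (-2)·(+52.3) = -104.6 kJ/mol
(c) reversed: +84.7 kJ/mol
Since enthalpy is a state function, ΔH_rxn = (-2)·(-134.1) + (-2)·(+52.3) + (-1)·(-84.7) = 248.3 kJ/mol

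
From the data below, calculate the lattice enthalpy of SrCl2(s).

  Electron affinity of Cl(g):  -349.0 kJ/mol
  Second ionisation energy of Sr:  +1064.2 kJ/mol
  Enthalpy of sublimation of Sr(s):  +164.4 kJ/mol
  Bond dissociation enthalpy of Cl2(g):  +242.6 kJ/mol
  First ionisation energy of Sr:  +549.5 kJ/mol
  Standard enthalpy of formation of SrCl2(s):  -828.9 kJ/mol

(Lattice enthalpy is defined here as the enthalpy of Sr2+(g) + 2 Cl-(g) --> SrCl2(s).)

ΔHf° = 1·ΔHsub + 1·(ΣIE) + 1·D(Cl2) + 2·EA + U
-828.9 = 1·(+164.4) + 1·(+1613.7) + 1·(+242.6) + 2·(-349.0) + U
U = -828.9 − (+1322.7) = -2151.6 kJ/mol

U = -2151.6 kJ/mol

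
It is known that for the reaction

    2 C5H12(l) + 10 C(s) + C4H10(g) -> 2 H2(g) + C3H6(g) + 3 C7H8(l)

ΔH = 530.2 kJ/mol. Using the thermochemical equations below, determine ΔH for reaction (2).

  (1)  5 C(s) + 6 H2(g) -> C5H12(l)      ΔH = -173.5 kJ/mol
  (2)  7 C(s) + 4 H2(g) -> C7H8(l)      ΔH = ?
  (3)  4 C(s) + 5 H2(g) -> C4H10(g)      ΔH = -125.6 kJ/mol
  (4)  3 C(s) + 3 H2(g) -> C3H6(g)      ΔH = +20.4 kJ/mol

ΔH = 12.4 kJ/mol

(1) reversed and × 2 (reverse to put C5H12(l) on the reactant side; scale by 2 for the 2 C5H12(l)): (-2)·(-173.5) = +347.0 kJ/mol
(2) × 3 (scale by 3 for the 3 C7H8(l)): contributes 3·x
(3) reversed (C4H10(g) must end up as a reactant): +125.6 kJ/mol
(4) as written (C3H6(g) already on the product side): +20.4 kJ/mol
+530.2 = (+347.0) + (+125.6) + (+20.4) + 3·x
x = (+530.2 − (+493.0)) / (3) = 12.4 kJ/mol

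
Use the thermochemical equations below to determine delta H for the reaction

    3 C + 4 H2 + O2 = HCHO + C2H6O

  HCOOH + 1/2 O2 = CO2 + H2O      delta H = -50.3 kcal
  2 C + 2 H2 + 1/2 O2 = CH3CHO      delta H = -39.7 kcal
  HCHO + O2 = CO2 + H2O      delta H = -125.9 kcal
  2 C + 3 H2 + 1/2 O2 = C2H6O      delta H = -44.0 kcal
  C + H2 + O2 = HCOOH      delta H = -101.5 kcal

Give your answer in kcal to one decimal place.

delta H = -69.9 kcal

equation 1 as written: -50.3 kcal
equation 2: not needed (CH3CHO appears nowhere else).
equation 3 reversed (HCHO must end up as a product): +125.9 kcal
equation 4 as written (C2H6O already on the product side): -44.0 kcal
equation 5 as written: -101.5 kcal
Combining the equations, delta H = (1)·(-50.3) + (-1)·(-125.9) + (1)·(-44.0) + (1)·(-101.5) = -69.9 kcal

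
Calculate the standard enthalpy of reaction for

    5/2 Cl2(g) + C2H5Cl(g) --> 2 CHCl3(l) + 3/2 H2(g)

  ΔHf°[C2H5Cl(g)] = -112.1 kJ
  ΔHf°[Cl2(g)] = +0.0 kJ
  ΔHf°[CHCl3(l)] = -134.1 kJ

Products: 2·(-134.1) + 3/2·(+0.0) = -268.2
Reactants: 5/2·(+0.0) + 1·(-112.1) = -112.1
ΔH_rxn = (-268.2) − (-112.1) = -156.1 kJ

ΔH_rxn = -156.1 kJ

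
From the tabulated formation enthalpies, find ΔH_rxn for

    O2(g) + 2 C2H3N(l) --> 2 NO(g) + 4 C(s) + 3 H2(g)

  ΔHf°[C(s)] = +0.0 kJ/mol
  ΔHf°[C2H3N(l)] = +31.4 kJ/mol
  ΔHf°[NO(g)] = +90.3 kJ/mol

ΔH°rxn = Σ nΔHf°(products) − Σ nΔHf°(reactants).
Products: 2·(+90.3) + 4·(+0.0) + 3·(+0.0) = +180.6
Reactants: 1·(+0.0) + 2·(+31.4) = +62.8
ΔH_rxn = (+180.6) − (+62.8) = 117.8 kJ/mol

ΔH_rxn = 117.8 kJ/mol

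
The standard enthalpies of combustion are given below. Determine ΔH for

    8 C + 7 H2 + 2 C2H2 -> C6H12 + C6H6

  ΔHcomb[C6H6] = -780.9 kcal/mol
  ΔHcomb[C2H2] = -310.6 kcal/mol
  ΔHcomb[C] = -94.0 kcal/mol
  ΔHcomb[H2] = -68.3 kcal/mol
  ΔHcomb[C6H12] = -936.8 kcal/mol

ΔH = -133.6 kcal/mol

With combustion enthalpies, reactants minus products:
= [8·(-94.0) + 7·(-68.3) + 2·(-310.6)] − [1·(-936.8) + 1·(-780.9)]
= -133.6 kcal/mol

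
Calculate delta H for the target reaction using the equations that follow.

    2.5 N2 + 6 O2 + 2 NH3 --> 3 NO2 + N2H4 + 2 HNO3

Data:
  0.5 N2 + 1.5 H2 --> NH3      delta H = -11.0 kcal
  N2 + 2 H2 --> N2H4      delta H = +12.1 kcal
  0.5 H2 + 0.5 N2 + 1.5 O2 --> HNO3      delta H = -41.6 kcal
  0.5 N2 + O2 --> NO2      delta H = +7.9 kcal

equation 1 reversed and × 2: (-2)·(-11.0) = +22.0 kcal
equation 2 as written: +12.1 kcal
equation 3 × 2: (2)·(-41.6) = -83.2 kcal
equation 4 × 3: (3)·(+7.9) = +23.7 kcal
By Hess's law, delta H = (+22.0) + (+12.1) + (-83.2) + (+23.7) = -25.4 kcal

delta H = -25.4 kcal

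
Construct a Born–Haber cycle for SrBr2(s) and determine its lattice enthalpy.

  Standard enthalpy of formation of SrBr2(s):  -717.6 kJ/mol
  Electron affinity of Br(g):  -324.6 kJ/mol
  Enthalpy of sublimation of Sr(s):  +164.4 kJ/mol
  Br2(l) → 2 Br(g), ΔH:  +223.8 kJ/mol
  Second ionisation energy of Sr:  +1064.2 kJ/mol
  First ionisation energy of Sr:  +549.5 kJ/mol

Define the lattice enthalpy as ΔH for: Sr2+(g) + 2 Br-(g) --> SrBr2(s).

ΔHf° = 1·ΔHsub + 1·(ΣIE) + 1·D(Br2) + 2·EA + U
-717.6 = 1·(+164.4) + 1·(+1613.7) + 1·(+223.8) + 2·(-324.6) + U
U = -717.6 − (+1352.7) = -2070.3 kJ/mol

U = -2070.3 kJ/mol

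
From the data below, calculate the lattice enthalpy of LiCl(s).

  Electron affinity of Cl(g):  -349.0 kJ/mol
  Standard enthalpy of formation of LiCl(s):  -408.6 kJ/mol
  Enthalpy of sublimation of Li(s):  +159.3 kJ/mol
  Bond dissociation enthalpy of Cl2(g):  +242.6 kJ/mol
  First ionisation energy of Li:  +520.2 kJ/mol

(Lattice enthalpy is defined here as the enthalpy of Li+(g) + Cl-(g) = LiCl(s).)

ΔHf° = 1·ΔHsub + 1·(ΣIE) + 1/2·D(Cl2) + 1·EA + U
-408.6 = 1·(+159.3) + 1·(+520.2) + 1/2·(+242.6) + 1·(-349.0) + U
U = -408.6 − (+451.8) = -860.4 kJ/mol

U = -860.4 kJ/mol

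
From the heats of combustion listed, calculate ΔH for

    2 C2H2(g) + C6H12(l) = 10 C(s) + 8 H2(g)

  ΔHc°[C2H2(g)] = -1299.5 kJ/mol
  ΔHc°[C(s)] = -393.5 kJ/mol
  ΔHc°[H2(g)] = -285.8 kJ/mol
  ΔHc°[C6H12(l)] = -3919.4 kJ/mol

ΔH = -297.0 kJ/mol

With combustion enthalpies, reactants minus products:
= [2·(-1299.5) + 1·(-3919.4)] − [10·(-393.5) + 8·(-285.8)]
= -297.0 kJ/mol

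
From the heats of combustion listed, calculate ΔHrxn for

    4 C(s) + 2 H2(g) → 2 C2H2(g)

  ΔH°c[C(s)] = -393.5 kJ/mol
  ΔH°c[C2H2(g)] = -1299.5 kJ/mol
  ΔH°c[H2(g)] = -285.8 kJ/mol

Using ΔH = Σ nΔHc°(reactants) − Σ nΔHc°(products):
= [4·(-393.5) + 2·(-285.8)] − [2·(-1299.5)]
= 453.4 kJ/mol

ΔHrxn = 453.4 kJ/mol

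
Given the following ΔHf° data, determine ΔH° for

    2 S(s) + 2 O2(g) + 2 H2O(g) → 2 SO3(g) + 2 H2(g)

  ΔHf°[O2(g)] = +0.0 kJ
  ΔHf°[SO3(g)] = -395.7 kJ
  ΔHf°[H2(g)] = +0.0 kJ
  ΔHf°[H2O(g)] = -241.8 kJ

ΔH° = -307.8 kJ

ΔH°rxn = Σ nΔHf°(products) − Σ nΔHf°(reactants).
Products: 2·(-395.7) + 2·(+0.0) = -791.4
Reactants: 2·(+0.0) + 2·(+0.0) + 2·(-241.8) = -483.6
ΔH° = (-791.4) − (-483.6) = -307.8 kJ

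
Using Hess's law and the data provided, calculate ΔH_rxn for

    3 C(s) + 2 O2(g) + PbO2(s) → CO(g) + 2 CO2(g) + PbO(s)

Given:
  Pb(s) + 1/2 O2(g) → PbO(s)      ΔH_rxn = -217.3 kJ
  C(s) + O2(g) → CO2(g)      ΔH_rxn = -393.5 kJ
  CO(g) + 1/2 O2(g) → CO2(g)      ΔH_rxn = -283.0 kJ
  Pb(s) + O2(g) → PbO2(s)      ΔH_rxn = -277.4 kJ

ΔH_rxn = -837.4 kJ

equation 1 as written: -217.3 kJ
equation 2 × 3: (3)·(-393.5) = -1180.5 kJ
equation 3 reversed: +283.0 kJ
equation 4 reversed: +277.4 kJ
ΔH_rxn = (-217.3) + (-1180.5) + (+283.0) + (+277.4) = -837.4 kJ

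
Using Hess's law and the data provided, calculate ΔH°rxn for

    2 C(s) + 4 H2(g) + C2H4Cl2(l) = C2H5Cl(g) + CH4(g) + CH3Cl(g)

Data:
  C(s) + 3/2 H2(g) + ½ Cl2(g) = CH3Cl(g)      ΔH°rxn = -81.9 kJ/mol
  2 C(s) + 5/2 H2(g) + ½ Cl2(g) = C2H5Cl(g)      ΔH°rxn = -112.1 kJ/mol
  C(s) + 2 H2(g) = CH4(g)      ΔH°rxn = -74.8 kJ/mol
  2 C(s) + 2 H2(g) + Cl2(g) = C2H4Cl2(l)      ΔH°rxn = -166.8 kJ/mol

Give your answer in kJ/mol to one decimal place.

ΔH°rxn = -102.0 kJ/mol

equation 1 as written (CH3Cl(g) already on the product side): -81.9 kJ/mol
equation 2 as written (C2H5Cl(g) already on the product side): -112.1 kJ/mol
equation 3 as written (CH4(g) already on the product side): -74.8 kJ/mol
equation 4 reversed (C2H4Cl2(l) must end up as a reactant): +166.8 kJ/mol
By Hess's law, ΔH°rxn = (1)·(-81.9) + (1)·(-112.1) + (1)·(-74.8) + (-1)·(-166.8) = -102.0 kJ/mol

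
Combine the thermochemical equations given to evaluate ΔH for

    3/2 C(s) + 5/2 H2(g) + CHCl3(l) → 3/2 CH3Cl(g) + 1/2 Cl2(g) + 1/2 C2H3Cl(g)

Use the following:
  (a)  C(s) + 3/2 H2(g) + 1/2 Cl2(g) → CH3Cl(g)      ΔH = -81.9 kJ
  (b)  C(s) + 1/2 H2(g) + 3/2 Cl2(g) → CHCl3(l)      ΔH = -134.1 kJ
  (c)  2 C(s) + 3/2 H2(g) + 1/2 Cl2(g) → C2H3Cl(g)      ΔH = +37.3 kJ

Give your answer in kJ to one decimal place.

(a) × 3/2 (×3/2 to match 3/2 CH3Cl(g) in the target): (3/2)·(-81.9) = -122.85 kJ
(b) reversed (CHCl3(l) must end up as a reactant): +134.1 kJ
(c) × 1/2 (scale by 1/2 for the 1/2 C2H3Cl(g)): (1/2)·(+37.3) = +18.65 kJ
By Hess's law, ΔH = (3/2)·(-81.9) + (-1)·(-134.1) + (1/2)·(+37.3) = 29.9 kJ

ΔH = 29.9 kJ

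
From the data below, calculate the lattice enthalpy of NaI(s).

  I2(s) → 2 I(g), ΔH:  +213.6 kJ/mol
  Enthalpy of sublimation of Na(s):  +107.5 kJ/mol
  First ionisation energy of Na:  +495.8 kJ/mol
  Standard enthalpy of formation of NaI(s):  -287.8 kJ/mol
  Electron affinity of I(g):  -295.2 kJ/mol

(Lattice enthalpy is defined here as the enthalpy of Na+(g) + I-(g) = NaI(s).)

ΔHf° = 1·ΔHsub + 1·(ΣIE) + 1/2·D(I2) + 1·EA + U
-287.8 = 1·(+107.5) + 1·(+495.8) + 1/2·(+213.6) + 1·(-295.2) + U
U = -287.8 − (+414.9) = -702.7 kJ/mol

U = -702.7 kJ/mol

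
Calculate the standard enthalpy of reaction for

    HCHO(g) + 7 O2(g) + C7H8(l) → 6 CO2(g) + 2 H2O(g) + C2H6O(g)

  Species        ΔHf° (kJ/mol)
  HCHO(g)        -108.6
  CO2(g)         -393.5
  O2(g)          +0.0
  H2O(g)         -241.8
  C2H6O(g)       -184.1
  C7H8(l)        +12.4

Products: 6·(-393.5) + 2·(-241.8) + 1·(-184.1) = -3028.7
Reactants: 1·(-108.6) + 7·(+0.0) + 1·(+12.4) = -96.2
ΔH° = (-3028.7) − (-96.2) = -2932.5 kJ/mol

ΔH° = -2932.5 kJ/mol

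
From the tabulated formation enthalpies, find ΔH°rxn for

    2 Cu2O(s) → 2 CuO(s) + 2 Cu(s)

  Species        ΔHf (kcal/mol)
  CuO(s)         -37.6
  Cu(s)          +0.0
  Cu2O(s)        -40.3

ΔH°rxn = 5.4 kcal/mol

Products: 2·(-37.6) + 2·(+0.0) = -75.2
Reactants: 2·(-40.3) = -80.6
ΔH°rxn = (-75.2) − (-80.6) = 5.4 kcal/mol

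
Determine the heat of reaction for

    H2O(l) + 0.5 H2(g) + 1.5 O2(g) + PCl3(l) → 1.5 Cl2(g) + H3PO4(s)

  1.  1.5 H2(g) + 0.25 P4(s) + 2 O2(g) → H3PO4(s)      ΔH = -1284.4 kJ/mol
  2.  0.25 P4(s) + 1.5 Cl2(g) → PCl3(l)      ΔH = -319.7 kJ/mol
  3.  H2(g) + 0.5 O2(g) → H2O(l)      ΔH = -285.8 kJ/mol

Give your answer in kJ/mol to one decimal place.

eq. 1 as written (H3PO4(s) already on the product side): -1284.4 kJ/mol
eq. 2 reversed (reverse to put PCl3(l) on the reactant side): +319.7 kJ/mol
eq. 3 reversed (H2O(l) must end up as a reactant): +285.8 kJ/mol
ΔH = (-1284.4) + (+319.7) + (+285.8) = -678.9 kJ/mol

ΔH = -678.9 kJ/mol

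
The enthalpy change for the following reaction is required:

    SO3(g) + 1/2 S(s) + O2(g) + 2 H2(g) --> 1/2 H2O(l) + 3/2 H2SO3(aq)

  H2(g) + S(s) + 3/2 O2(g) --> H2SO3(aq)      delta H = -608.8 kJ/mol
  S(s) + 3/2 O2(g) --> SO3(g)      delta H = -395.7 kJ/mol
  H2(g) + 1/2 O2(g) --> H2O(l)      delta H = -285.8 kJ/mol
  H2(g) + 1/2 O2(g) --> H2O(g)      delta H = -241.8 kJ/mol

delta H = -660.4 kJ/mol

equation 1 × 3/2 (×3/2 to match 3/2 H2SO3(aq) in the target): (3/2)·(-608.8) = -913.2 kJ/mol
equation 2 reversed (SO3(g) must end up as a reactant): +395.7 kJ/mol
equation 3 × 1/2 (×1/2 to match 1/2 H2O(l) in the target): (1/2)·(-285.8) = -142.9 kJ/mol
equation 4: not needed (H2O(g) appears nowhere else).
delta H = (3/2)·(-608.8) + (-1)·(-395.7) + (1/2)·(-285.8) = -660.4 kJ/mol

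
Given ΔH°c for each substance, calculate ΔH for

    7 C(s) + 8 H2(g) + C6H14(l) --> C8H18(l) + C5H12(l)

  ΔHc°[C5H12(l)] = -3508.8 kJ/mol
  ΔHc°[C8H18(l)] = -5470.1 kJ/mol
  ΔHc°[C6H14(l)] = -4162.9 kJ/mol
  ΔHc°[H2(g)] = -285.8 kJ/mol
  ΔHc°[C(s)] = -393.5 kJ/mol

ΔH = -224.9 kJ/mol

With combustion enthalpies, reactants minus products:
= [7·(-393.5) + 8·(-285.8) + 1·(-4162.9)] − [1·(-5470.1) + 1·(-3508.8)]
= -224.9 kJ/mol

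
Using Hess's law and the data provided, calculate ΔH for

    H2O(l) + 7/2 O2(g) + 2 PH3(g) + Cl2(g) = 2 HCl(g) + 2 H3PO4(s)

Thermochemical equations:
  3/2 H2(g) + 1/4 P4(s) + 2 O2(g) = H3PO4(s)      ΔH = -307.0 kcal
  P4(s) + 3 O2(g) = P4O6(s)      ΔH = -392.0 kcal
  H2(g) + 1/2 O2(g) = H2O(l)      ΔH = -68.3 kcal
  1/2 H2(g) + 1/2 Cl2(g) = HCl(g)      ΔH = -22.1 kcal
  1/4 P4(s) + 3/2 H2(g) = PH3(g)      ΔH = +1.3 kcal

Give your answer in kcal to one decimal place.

equation 1 × 2 (×2 to match 2 H3PO4(s) in the target): (2)·(-307.0) = -614.0 kcal
equation 2: not needed (P4O6(s) appears nowhere else).
equation 3 reversed (reverse to put H2O(l) on the reactant side): +68.3 kcal
equation 4 × 2 (scale by 2 for the 2 HCl(g)): (2)·(-22.1) = -44.2 kcal
equation 5 reversed and × 2 (reverse to put PH3(g) on the reactant side; ×2 to match 2 PH3(g) in the target): (-2)·(+1.3) = -2.6 kcal
ΔH = (-614.0) + (+68.3) + (-44.2) + (-2.6) = -592.5 kcal

ΔH = -592.5 kcal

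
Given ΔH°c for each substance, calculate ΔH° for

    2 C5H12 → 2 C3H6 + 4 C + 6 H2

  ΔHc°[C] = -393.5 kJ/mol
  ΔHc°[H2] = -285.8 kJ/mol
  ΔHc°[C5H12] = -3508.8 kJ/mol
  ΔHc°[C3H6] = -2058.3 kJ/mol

ΔH° = 387.8 kJ/mol

With combustion enthalpies, reactants minus products:
= [2·(-3508.8)] − [2·(-2058.3) + 4·(-393.5) + 6·(-285.8)]
= 387.8 kJ/mol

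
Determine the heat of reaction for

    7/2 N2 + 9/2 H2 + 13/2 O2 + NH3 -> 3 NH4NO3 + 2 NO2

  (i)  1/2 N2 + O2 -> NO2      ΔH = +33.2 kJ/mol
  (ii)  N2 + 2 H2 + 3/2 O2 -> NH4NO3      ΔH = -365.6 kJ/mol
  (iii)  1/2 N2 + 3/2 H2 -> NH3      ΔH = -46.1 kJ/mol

ΔH = -984.3 kJ/mol

(i) × 2: (2)·(+33.2) = +66.4 kJ/mol
(ii) × 3: (3)·(-365.6) = -1096.8 kJ/mol
(iii) reversed: +46.1 kJ/mol
ΔH = (+66.4) + (-1096.8) + (+46.1) = -984.3 kJ/mol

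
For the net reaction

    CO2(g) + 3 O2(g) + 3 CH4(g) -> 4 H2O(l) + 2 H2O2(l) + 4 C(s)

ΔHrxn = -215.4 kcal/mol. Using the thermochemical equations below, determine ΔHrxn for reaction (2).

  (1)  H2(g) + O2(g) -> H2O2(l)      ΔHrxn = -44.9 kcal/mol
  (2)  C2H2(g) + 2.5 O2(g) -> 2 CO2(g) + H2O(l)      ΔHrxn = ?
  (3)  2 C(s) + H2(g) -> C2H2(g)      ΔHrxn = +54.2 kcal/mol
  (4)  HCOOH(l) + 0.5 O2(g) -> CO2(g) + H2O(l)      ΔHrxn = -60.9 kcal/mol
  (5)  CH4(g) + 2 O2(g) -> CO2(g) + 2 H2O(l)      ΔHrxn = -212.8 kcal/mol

ΔHrxn = -310.6 kcal/mol

(1) × 2 (scale by 2 for the 2 H2O2(l)): (2)·(-44.9) = -89.8 kcal/mol
(2) reversed and × 2: contributes −2·x
(3) reversed and × 2 (C(s) must end up as a product; ×2 to match 4 C(s) in the target): (-2)·(+54.2) = -108.4 kcal/mol
(4): not needed (HCOOH(l) appears nowhere else).
(5) × 3 (scale by 3 for the 3 CH4(g)): (3)·(-212.8) = -638.4 kcal/mol
-215.4 = (-89.8) + (-108.4) + (-638.4) − 2·x
x = (-215.4 − (-836.6)) / (-2) = -310.6 kcal/mol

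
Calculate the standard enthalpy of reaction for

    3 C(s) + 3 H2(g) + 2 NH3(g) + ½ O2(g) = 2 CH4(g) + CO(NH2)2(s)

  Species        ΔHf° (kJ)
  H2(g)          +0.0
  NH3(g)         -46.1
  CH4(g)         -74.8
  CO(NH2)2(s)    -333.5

Products: 2·(-74.8) + 1·(-333.5) = -483.1
Reactants: 3·(+0.0) + 3·(+0.0) + 2·(-46.1) + 1/2·(+0.0) = -92.2
ΔH_rxn = (-483.1) − (-92.2) = -390.9 kJ

ΔH_rxn = -390.9 kJ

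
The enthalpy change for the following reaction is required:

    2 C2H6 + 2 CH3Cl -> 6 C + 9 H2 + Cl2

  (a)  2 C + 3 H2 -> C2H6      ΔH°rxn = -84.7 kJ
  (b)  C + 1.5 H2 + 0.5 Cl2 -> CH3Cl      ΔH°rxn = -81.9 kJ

ΔH°rxn = 333.2 kJ

(a) reversed and × 2: (-2)·(-84.7) = +169.4 kJ
(b) reversed and × 2: (-2)·(-81.9) = +163.8 kJ
ΔH°rxn = (-2)·(-84.7) + (-2)·(-81.9) = 333.2 kJ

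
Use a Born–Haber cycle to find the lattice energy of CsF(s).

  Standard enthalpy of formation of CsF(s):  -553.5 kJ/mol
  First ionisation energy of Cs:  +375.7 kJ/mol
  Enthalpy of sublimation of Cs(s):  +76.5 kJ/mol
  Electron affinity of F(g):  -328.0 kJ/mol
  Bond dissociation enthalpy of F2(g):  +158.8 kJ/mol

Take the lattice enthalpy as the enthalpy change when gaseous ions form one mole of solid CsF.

U = -757.1 kJ/mol

ΔHf° = 1·ΔHsub + 1·(ΣIE) + 1/2·D(F2) + 1·EA + U
-553.5 = 1·(+76.5) + 1·(+375.7) + 1/2·(+158.8) + 1·(-328.0) + U
U = -553.5 − (+203.6) = -757.1 kJ/mol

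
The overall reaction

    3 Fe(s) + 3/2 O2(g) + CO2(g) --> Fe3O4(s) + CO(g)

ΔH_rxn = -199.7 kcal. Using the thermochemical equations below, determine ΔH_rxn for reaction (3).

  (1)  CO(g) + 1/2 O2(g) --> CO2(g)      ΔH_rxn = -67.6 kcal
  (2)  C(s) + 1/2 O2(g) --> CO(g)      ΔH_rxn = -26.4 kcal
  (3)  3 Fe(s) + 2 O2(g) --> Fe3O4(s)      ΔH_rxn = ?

(1) reversed: +67.6 kcal
(2): not needed.
(3) as written: contributes x
-199.7 = (+67.6) + x
x = (-199.7 − (+67.6)) / (1) = -267.3 kcal

ΔH_rxn = -267.3 kcal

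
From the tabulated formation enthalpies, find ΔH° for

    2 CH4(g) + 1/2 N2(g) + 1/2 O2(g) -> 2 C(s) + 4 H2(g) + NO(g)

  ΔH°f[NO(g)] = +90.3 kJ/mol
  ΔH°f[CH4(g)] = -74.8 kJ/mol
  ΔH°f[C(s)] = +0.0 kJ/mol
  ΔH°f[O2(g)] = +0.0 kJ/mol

ΔH° = 239.9 kJ/mol

Products: 2·(+0.0) + 4·(+0.0) + 1·(+90.3) = +90.3
Reactants: 2·(-74.8) + 1/2·(+0.0) + 1/2·(+0.0) = -149.6
ΔH° = (+90.3) − (-149.6) = 239.9 kJ/mol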